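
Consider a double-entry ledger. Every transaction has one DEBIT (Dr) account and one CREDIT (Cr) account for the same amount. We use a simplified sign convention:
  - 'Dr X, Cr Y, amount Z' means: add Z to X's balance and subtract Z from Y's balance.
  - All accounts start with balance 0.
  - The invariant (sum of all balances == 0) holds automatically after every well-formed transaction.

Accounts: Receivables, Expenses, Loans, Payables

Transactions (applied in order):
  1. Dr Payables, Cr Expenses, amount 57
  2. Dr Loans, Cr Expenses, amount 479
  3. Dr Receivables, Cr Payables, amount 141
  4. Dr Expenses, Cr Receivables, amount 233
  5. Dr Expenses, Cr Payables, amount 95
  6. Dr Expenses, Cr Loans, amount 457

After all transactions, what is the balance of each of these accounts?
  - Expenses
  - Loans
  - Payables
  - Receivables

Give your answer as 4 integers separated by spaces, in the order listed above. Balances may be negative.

Answer: 249 22 -179 -92

Derivation:
After txn 1 (Dr Payables, Cr Expenses, amount 57): Expenses=-57 Payables=57
After txn 2 (Dr Loans, Cr Expenses, amount 479): Expenses=-536 Loans=479 Payables=57
After txn 3 (Dr Receivables, Cr Payables, amount 141): Expenses=-536 Loans=479 Payables=-84 Receivables=141
After txn 4 (Dr Expenses, Cr Receivables, amount 233): Expenses=-303 Loans=479 Payables=-84 Receivables=-92
After txn 5 (Dr Expenses, Cr Payables, amount 95): Expenses=-208 Loans=479 Payables=-179 Receivables=-92
After txn 6 (Dr Expenses, Cr Loans, amount 457): Expenses=249 Loans=22 Payables=-179 Receivables=-92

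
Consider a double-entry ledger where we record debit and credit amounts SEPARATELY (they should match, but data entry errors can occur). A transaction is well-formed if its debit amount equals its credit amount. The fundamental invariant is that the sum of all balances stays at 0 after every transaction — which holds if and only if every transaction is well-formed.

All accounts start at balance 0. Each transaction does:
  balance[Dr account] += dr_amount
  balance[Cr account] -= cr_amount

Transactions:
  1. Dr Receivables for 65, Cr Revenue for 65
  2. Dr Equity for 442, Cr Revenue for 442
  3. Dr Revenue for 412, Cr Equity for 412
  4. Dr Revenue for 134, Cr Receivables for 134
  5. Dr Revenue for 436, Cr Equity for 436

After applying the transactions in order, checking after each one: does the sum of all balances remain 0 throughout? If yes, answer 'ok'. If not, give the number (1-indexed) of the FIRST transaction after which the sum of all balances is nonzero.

After txn 1: dr=65 cr=65 sum_balances=0
After txn 2: dr=442 cr=442 sum_balances=0
After txn 3: dr=412 cr=412 sum_balances=0
After txn 4: dr=134 cr=134 sum_balances=0
After txn 5: dr=436 cr=436 sum_balances=0

Answer: ok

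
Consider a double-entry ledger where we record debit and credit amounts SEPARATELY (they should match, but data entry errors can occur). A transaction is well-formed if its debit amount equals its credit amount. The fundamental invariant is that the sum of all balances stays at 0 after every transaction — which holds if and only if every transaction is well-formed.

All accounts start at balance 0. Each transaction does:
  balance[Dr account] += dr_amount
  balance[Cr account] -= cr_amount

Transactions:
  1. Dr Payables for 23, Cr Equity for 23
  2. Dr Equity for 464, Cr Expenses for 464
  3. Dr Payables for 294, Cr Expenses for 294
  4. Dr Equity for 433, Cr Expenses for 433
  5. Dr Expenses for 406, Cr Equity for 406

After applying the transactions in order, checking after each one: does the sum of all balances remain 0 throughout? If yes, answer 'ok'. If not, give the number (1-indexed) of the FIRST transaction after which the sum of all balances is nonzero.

Answer: ok

Derivation:
After txn 1: dr=23 cr=23 sum_balances=0
After txn 2: dr=464 cr=464 sum_balances=0
After txn 3: dr=294 cr=294 sum_balances=0
After txn 4: dr=433 cr=433 sum_balances=0
After txn 5: dr=406 cr=406 sum_balances=0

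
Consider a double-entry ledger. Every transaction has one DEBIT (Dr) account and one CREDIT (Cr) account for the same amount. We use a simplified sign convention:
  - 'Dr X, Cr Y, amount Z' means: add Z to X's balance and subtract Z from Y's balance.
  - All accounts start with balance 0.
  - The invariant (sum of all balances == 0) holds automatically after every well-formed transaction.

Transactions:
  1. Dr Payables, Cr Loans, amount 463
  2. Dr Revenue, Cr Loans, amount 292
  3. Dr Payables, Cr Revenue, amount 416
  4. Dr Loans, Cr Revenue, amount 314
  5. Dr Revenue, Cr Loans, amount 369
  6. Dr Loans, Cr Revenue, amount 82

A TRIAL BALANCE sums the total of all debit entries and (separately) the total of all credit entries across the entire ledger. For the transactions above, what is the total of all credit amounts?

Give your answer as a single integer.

Answer: 1936

Derivation:
Txn 1: credit+=463
Txn 2: credit+=292
Txn 3: credit+=416
Txn 4: credit+=314
Txn 5: credit+=369
Txn 6: credit+=82
Total credits = 1936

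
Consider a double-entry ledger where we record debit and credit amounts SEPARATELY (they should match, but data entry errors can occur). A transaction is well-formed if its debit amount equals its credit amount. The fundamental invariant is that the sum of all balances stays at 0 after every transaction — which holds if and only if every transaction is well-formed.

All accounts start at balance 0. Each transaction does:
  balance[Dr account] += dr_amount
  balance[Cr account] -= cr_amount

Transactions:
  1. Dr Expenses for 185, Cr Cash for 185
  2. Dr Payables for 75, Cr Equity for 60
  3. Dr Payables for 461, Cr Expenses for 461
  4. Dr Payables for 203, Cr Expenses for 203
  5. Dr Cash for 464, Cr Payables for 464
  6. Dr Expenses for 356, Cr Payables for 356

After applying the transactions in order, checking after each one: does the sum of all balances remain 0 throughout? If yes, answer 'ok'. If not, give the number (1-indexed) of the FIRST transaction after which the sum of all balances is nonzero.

After txn 1: dr=185 cr=185 sum_balances=0
After txn 2: dr=75 cr=60 sum_balances=15
After txn 3: dr=461 cr=461 sum_balances=15
After txn 4: dr=203 cr=203 sum_balances=15
After txn 5: dr=464 cr=464 sum_balances=15
After txn 6: dr=356 cr=356 sum_balances=15

Answer: 2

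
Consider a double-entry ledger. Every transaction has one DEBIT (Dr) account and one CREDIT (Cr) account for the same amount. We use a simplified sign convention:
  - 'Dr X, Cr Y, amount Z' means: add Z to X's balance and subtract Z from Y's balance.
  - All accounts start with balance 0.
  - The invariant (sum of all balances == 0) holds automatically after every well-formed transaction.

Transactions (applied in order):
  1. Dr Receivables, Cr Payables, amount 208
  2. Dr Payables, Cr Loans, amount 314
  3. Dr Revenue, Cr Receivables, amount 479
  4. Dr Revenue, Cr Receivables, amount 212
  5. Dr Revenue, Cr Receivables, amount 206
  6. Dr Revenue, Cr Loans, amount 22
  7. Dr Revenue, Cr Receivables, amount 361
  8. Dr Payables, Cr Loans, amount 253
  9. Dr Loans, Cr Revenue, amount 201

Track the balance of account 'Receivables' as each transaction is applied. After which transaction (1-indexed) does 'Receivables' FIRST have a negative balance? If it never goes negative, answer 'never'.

Answer: 3

Derivation:
After txn 1: Receivables=208
After txn 2: Receivables=208
After txn 3: Receivables=-271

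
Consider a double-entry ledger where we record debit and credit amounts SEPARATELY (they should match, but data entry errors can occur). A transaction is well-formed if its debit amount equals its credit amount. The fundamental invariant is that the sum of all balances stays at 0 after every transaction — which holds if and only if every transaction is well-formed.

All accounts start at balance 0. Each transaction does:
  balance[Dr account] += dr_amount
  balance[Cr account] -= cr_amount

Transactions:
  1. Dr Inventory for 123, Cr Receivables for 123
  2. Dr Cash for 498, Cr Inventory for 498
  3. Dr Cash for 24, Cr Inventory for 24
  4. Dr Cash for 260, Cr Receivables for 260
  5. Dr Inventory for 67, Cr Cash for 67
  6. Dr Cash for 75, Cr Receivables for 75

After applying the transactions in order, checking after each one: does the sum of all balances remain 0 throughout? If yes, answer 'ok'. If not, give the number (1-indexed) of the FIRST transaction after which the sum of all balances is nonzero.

Answer: ok

Derivation:
After txn 1: dr=123 cr=123 sum_balances=0
After txn 2: dr=498 cr=498 sum_balances=0
After txn 3: dr=24 cr=24 sum_balances=0
After txn 4: dr=260 cr=260 sum_balances=0
After txn 5: dr=67 cr=67 sum_balances=0
After txn 6: dr=75 cr=75 sum_balances=0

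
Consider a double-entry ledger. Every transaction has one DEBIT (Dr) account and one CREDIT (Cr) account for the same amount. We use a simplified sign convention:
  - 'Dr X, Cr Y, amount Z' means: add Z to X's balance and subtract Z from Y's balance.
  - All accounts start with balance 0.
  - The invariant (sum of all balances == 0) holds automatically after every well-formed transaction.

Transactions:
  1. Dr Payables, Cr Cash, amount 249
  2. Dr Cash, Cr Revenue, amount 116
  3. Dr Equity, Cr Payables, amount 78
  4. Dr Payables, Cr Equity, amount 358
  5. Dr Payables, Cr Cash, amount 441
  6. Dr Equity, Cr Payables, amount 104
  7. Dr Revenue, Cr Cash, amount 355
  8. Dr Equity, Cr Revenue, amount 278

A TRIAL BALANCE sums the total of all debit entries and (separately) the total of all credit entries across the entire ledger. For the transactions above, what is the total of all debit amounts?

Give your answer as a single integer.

Answer: 1979

Derivation:
Txn 1: debit+=249
Txn 2: debit+=116
Txn 3: debit+=78
Txn 4: debit+=358
Txn 5: debit+=441
Txn 6: debit+=104
Txn 7: debit+=355
Txn 8: debit+=278
Total debits = 1979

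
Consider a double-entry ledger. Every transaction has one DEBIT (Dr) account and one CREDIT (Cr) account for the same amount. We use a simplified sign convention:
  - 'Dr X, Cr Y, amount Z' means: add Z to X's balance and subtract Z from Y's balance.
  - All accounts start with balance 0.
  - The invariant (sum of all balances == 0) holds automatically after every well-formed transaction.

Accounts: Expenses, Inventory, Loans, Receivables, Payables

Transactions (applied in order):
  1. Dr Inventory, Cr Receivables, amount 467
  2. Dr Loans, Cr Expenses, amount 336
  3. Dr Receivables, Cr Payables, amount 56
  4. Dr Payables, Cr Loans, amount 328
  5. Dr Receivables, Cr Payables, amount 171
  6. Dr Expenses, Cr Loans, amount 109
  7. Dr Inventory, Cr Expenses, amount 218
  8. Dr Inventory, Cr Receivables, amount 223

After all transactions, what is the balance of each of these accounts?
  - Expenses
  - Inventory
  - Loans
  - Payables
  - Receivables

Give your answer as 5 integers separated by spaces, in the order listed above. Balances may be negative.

Answer: -445 908 -101 101 -463

Derivation:
After txn 1 (Dr Inventory, Cr Receivables, amount 467): Inventory=467 Receivables=-467
After txn 2 (Dr Loans, Cr Expenses, amount 336): Expenses=-336 Inventory=467 Loans=336 Receivables=-467
After txn 3 (Dr Receivables, Cr Payables, amount 56): Expenses=-336 Inventory=467 Loans=336 Payables=-56 Receivables=-411
After txn 4 (Dr Payables, Cr Loans, amount 328): Expenses=-336 Inventory=467 Loans=8 Payables=272 Receivables=-411
After txn 5 (Dr Receivables, Cr Payables, amount 171): Expenses=-336 Inventory=467 Loans=8 Payables=101 Receivables=-240
After txn 6 (Dr Expenses, Cr Loans, amount 109): Expenses=-227 Inventory=467 Loans=-101 Payables=101 Receivables=-240
After txn 7 (Dr Inventory, Cr Expenses, amount 218): Expenses=-445 Inventory=685 Loans=-101 Payables=101 Receivables=-240
After txn 8 (Dr Inventory, Cr Receivables, amount 223): Expenses=-445 Inventory=908 Loans=-101 Payables=101 Receivables=-463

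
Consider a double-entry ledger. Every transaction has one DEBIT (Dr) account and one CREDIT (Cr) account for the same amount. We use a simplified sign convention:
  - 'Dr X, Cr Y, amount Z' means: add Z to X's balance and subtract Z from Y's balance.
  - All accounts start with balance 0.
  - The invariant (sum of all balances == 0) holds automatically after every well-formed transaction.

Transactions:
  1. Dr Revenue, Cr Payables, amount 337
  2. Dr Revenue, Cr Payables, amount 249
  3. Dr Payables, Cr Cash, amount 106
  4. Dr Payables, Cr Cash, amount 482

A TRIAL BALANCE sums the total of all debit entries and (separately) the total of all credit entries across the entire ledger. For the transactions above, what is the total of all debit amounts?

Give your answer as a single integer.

Txn 1: debit+=337
Txn 2: debit+=249
Txn 3: debit+=106
Txn 4: debit+=482
Total debits = 1174

Answer: 1174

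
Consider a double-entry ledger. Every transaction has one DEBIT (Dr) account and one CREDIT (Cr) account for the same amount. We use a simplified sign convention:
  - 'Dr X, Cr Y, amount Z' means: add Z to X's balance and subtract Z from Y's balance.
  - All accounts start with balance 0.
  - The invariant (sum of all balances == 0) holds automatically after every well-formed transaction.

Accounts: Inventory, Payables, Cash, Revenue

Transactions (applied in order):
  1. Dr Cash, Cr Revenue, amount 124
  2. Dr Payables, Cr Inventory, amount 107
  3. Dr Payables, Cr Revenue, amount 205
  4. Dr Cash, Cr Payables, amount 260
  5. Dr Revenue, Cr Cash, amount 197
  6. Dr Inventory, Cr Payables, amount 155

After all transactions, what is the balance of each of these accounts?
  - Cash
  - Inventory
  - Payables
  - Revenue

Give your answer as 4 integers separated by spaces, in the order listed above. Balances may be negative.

Answer: 187 48 -103 -132

Derivation:
After txn 1 (Dr Cash, Cr Revenue, amount 124): Cash=124 Revenue=-124
After txn 2 (Dr Payables, Cr Inventory, amount 107): Cash=124 Inventory=-107 Payables=107 Revenue=-124
After txn 3 (Dr Payables, Cr Revenue, amount 205): Cash=124 Inventory=-107 Payables=312 Revenue=-329
After txn 4 (Dr Cash, Cr Payables, amount 260): Cash=384 Inventory=-107 Payables=52 Revenue=-329
After txn 5 (Dr Revenue, Cr Cash, amount 197): Cash=187 Inventory=-107 Payables=52 Revenue=-132
After txn 6 (Dr Inventory, Cr Payables, amount 155): Cash=187 Inventory=48 Payables=-103 Revenue=-132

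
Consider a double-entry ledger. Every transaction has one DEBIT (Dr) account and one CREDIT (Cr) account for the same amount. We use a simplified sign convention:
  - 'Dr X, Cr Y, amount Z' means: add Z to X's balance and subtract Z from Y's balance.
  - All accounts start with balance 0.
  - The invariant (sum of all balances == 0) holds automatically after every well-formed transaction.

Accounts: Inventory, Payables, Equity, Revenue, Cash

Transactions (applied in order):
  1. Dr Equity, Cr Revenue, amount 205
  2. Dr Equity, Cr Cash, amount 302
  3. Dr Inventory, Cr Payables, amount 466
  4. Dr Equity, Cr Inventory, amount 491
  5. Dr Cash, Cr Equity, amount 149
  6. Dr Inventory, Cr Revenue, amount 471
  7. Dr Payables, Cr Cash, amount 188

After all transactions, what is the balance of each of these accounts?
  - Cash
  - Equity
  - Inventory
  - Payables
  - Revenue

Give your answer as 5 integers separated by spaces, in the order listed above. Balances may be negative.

After txn 1 (Dr Equity, Cr Revenue, amount 205): Equity=205 Revenue=-205
After txn 2 (Dr Equity, Cr Cash, amount 302): Cash=-302 Equity=507 Revenue=-205
After txn 3 (Dr Inventory, Cr Payables, amount 466): Cash=-302 Equity=507 Inventory=466 Payables=-466 Revenue=-205
After txn 4 (Dr Equity, Cr Inventory, amount 491): Cash=-302 Equity=998 Inventory=-25 Payables=-466 Revenue=-205
After txn 5 (Dr Cash, Cr Equity, amount 149): Cash=-153 Equity=849 Inventory=-25 Payables=-466 Revenue=-205
After txn 6 (Dr Inventory, Cr Revenue, amount 471): Cash=-153 Equity=849 Inventory=446 Payables=-466 Revenue=-676
After txn 7 (Dr Payables, Cr Cash, amount 188): Cash=-341 Equity=849 Inventory=446 Payables=-278 Revenue=-676

Answer: -341 849 446 -278 -676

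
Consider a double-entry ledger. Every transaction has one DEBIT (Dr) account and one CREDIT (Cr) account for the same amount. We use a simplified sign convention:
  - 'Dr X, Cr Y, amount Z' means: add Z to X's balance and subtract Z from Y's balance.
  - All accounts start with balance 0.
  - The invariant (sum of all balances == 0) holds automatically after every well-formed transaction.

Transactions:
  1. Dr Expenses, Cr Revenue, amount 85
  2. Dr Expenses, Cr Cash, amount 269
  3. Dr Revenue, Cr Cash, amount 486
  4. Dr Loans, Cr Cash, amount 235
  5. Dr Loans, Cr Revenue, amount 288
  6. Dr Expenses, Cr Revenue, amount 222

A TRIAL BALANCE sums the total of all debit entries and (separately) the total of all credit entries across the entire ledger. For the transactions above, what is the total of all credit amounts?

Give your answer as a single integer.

Answer: 1585

Derivation:
Txn 1: credit+=85
Txn 2: credit+=269
Txn 3: credit+=486
Txn 4: credit+=235
Txn 5: credit+=288
Txn 6: credit+=222
Total credits = 1585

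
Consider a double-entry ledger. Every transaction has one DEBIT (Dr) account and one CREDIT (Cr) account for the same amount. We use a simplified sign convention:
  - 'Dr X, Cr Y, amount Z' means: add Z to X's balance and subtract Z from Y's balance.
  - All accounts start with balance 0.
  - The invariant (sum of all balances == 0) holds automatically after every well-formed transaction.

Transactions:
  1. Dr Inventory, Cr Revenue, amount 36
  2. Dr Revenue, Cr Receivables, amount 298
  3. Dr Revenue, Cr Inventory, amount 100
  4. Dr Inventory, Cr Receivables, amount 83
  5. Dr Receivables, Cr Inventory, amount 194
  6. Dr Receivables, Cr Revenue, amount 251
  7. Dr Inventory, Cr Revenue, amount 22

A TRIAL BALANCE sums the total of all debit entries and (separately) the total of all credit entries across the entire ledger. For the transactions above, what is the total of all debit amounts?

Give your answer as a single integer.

Txn 1: debit+=36
Txn 2: debit+=298
Txn 3: debit+=100
Txn 4: debit+=83
Txn 5: debit+=194
Txn 6: debit+=251
Txn 7: debit+=22
Total debits = 984

Answer: 984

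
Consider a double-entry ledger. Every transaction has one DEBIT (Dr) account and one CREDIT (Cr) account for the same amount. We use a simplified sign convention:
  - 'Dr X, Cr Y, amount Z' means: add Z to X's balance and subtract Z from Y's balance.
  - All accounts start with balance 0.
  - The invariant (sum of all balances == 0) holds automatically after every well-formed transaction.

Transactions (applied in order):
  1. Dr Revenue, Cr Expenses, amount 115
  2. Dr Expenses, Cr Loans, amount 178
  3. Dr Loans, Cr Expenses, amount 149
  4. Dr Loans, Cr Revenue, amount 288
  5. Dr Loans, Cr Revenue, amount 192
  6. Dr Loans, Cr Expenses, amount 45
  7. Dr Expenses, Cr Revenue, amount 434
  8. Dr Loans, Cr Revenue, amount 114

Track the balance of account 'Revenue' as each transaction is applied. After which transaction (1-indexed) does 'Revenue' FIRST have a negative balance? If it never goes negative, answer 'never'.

After txn 1: Revenue=115
After txn 2: Revenue=115
After txn 3: Revenue=115
After txn 4: Revenue=-173

Answer: 4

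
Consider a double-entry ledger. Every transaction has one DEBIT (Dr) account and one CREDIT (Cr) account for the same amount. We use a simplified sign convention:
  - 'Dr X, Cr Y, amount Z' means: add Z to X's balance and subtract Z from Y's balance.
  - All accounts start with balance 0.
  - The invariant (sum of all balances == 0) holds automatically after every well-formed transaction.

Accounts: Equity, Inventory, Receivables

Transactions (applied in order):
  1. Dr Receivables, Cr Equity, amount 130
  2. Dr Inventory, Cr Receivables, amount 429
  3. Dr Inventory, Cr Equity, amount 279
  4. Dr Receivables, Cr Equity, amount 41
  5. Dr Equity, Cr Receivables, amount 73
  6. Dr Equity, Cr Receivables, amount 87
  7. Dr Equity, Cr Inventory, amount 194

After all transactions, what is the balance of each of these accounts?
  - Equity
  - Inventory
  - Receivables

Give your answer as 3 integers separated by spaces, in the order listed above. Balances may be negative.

After txn 1 (Dr Receivables, Cr Equity, amount 130): Equity=-130 Receivables=130
After txn 2 (Dr Inventory, Cr Receivables, amount 429): Equity=-130 Inventory=429 Receivables=-299
After txn 3 (Dr Inventory, Cr Equity, amount 279): Equity=-409 Inventory=708 Receivables=-299
After txn 4 (Dr Receivables, Cr Equity, amount 41): Equity=-450 Inventory=708 Receivables=-258
After txn 5 (Dr Equity, Cr Receivables, amount 73): Equity=-377 Inventory=708 Receivables=-331
After txn 6 (Dr Equity, Cr Receivables, amount 87): Equity=-290 Inventory=708 Receivables=-418
After txn 7 (Dr Equity, Cr Inventory, amount 194): Equity=-96 Inventory=514 Receivables=-418

Answer: -96 514 -418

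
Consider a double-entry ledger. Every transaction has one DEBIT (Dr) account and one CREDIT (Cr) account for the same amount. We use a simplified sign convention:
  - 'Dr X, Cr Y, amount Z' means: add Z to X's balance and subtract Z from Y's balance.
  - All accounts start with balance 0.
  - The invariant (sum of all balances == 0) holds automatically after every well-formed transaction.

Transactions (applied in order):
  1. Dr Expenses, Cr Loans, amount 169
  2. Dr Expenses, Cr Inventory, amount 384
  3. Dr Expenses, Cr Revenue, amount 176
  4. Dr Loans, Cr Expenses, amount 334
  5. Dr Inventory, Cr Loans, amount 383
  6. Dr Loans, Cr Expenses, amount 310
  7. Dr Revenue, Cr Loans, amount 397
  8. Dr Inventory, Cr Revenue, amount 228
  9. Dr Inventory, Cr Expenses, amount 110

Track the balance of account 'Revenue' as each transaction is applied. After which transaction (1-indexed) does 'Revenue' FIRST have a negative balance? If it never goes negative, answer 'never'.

After txn 1: Revenue=0
After txn 2: Revenue=0
After txn 3: Revenue=-176

Answer: 3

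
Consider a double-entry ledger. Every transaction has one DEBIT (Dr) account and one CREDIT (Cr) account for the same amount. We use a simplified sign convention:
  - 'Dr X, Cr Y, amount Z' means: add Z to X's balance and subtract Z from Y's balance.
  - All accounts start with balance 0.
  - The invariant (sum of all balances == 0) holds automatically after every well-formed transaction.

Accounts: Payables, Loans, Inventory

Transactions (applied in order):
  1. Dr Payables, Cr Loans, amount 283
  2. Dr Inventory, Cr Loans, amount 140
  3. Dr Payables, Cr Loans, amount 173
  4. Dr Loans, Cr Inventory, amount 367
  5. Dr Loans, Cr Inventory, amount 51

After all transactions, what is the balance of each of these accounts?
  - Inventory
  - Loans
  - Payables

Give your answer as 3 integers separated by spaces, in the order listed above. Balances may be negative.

Answer: -278 -178 456

Derivation:
After txn 1 (Dr Payables, Cr Loans, amount 283): Loans=-283 Payables=283
After txn 2 (Dr Inventory, Cr Loans, amount 140): Inventory=140 Loans=-423 Payables=283
After txn 3 (Dr Payables, Cr Loans, amount 173): Inventory=140 Loans=-596 Payables=456
After txn 4 (Dr Loans, Cr Inventory, amount 367): Inventory=-227 Loans=-229 Payables=456
After txn 5 (Dr Loans, Cr Inventory, amount 51): Inventory=-278 Loans=-178 Payables=456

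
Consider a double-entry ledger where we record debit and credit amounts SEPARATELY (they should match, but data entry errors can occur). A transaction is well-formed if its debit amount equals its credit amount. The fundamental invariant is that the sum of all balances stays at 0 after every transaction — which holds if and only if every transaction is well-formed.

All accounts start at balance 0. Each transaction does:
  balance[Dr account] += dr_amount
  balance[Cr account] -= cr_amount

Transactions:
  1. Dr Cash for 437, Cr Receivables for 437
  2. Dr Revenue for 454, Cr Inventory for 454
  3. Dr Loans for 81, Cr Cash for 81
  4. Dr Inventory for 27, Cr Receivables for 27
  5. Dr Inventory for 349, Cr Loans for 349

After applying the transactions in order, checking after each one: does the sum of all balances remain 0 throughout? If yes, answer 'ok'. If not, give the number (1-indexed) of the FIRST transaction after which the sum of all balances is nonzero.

Answer: ok

Derivation:
After txn 1: dr=437 cr=437 sum_balances=0
After txn 2: dr=454 cr=454 sum_balances=0
After txn 3: dr=81 cr=81 sum_balances=0
After txn 4: dr=27 cr=27 sum_balances=0
After txn 5: dr=349 cr=349 sum_balances=0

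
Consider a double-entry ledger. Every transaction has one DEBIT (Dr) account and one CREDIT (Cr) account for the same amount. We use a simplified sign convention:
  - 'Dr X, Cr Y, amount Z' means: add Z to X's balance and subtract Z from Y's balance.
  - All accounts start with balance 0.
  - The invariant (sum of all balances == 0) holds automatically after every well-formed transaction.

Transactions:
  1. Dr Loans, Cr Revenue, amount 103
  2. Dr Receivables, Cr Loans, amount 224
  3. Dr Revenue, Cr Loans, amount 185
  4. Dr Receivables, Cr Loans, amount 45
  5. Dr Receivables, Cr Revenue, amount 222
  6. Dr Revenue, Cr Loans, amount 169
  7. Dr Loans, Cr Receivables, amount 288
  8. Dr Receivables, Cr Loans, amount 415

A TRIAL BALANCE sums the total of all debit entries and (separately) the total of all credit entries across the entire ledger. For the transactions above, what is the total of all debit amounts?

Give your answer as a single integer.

Answer: 1651

Derivation:
Txn 1: debit+=103
Txn 2: debit+=224
Txn 3: debit+=185
Txn 4: debit+=45
Txn 5: debit+=222
Txn 6: debit+=169
Txn 7: debit+=288
Txn 8: debit+=415
Total debits = 1651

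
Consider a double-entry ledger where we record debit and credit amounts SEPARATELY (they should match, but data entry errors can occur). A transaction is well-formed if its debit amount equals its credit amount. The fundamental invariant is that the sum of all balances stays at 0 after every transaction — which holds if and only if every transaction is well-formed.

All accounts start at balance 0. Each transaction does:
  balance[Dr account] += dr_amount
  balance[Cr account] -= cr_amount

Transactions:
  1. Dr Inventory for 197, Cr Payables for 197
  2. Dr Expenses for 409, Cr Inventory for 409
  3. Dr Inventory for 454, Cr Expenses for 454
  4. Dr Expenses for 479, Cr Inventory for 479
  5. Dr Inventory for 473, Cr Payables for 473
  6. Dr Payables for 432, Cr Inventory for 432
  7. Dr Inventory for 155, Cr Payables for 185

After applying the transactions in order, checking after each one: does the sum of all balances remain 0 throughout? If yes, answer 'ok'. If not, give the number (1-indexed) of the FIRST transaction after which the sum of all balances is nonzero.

Answer: 7

Derivation:
After txn 1: dr=197 cr=197 sum_balances=0
After txn 2: dr=409 cr=409 sum_balances=0
After txn 3: dr=454 cr=454 sum_balances=0
After txn 4: dr=479 cr=479 sum_balances=0
After txn 5: dr=473 cr=473 sum_balances=0
After txn 6: dr=432 cr=432 sum_balances=0
After txn 7: dr=155 cr=185 sum_balances=-30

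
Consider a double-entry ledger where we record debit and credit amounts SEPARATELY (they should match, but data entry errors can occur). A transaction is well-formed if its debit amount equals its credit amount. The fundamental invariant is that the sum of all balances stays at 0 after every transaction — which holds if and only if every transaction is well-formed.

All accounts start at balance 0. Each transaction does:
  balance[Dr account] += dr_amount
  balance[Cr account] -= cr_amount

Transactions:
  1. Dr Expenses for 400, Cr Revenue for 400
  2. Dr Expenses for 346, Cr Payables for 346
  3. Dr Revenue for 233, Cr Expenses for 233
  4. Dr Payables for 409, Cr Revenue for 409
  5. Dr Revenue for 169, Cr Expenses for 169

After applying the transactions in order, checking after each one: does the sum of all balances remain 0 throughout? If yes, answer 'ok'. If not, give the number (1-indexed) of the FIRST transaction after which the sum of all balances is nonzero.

Answer: ok

Derivation:
After txn 1: dr=400 cr=400 sum_balances=0
After txn 2: dr=346 cr=346 sum_balances=0
After txn 3: dr=233 cr=233 sum_balances=0
After txn 4: dr=409 cr=409 sum_balances=0
After txn 5: dr=169 cr=169 sum_balances=0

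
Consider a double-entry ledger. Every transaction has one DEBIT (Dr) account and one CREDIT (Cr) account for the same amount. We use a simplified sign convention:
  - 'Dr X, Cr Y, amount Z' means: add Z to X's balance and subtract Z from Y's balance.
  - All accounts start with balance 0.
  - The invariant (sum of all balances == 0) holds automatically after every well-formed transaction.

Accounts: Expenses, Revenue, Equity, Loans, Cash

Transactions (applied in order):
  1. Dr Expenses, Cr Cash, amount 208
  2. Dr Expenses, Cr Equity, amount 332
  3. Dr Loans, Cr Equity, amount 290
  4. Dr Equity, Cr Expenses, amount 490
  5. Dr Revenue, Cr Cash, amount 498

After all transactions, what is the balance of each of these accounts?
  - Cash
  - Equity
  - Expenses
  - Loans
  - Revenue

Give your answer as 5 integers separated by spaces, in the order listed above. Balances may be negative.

Answer: -706 -132 50 290 498

Derivation:
After txn 1 (Dr Expenses, Cr Cash, amount 208): Cash=-208 Expenses=208
After txn 2 (Dr Expenses, Cr Equity, amount 332): Cash=-208 Equity=-332 Expenses=540
After txn 3 (Dr Loans, Cr Equity, amount 290): Cash=-208 Equity=-622 Expenses=540 Loans=290
After txn 4 (Dr Equity, Cr Expenses, amount 490): Cash=-208 Equity=-132 Expenses=50 Loans=290
After txn 5 (Dr Revenue, Cr Cash, amount 498): Cash=-706 Equity=-132 Expenses=50 Loans=290 Revenue=498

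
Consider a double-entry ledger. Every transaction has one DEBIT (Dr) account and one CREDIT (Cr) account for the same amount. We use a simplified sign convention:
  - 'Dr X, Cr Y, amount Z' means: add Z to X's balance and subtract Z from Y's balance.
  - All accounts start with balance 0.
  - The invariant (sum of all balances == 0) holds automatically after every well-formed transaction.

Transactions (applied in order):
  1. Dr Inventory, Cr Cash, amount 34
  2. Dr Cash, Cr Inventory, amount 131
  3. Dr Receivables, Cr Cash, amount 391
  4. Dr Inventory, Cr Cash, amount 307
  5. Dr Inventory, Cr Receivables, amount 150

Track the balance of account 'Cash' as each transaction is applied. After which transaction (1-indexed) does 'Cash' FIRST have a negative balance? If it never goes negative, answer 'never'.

Answer: 1

Derivation:
After txn 1: Cash=-34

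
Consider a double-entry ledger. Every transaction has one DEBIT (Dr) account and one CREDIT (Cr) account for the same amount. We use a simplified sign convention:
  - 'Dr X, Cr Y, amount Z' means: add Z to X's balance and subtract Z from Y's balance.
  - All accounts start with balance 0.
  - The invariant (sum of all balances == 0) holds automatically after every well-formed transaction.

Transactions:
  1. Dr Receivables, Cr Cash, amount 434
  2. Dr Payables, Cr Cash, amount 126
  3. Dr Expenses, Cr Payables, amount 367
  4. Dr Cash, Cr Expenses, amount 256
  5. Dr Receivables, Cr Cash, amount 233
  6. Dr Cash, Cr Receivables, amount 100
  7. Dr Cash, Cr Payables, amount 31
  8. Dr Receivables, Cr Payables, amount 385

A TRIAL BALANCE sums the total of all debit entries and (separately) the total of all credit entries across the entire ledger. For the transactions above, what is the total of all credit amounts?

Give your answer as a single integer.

Txn 1: credit+=434
Txn 2: credit+=126
Txn 3: credit+=367
Txn 4: credit+=256
Txn 5: credit+=233
Txn 6: credit+=100
Txn 7: credit+=31
Txn 8: credit+=385
Total credits = 1932

Answer: 1932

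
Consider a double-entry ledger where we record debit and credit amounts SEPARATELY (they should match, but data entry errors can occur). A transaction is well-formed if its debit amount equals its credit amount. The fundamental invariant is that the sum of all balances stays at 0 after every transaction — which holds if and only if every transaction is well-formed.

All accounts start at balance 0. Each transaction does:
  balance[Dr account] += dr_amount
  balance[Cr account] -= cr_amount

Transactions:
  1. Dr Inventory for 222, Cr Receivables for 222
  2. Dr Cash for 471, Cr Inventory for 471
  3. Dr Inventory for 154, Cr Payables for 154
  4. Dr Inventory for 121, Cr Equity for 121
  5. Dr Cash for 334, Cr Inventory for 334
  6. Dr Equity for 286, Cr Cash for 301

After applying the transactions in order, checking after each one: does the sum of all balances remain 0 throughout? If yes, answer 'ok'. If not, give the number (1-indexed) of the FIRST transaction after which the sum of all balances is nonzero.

After txn 1: dr=222 cr=222 sum_balances=0
After txn 2: dr=471 cr=471 sum_balances=0
After txn 3: dr=154 cr=154 sum_balances=0
After txn 4: dr=121 cr=121 sum_balances=0
After txn 5: dr=334 cr=334 sum_balances=0
After txn 6: dr=286 cr=301 sum_balances=-15

Answer: 6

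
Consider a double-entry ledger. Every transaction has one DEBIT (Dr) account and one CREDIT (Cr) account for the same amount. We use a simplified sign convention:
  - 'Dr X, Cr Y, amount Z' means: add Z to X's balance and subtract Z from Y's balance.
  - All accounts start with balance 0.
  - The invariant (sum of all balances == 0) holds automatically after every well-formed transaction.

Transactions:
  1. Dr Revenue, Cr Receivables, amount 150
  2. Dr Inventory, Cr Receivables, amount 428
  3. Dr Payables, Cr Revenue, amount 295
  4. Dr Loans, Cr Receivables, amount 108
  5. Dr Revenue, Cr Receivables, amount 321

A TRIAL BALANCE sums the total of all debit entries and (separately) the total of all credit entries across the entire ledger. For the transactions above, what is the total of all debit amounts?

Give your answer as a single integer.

Answer: 1302

Derivation:
Txn 1: debit+=150
Txn 2: debit+=428
Txn 3: debit+=295
Txn 4: debit+=108
Txn 5: debit+=321
Total debits = 1302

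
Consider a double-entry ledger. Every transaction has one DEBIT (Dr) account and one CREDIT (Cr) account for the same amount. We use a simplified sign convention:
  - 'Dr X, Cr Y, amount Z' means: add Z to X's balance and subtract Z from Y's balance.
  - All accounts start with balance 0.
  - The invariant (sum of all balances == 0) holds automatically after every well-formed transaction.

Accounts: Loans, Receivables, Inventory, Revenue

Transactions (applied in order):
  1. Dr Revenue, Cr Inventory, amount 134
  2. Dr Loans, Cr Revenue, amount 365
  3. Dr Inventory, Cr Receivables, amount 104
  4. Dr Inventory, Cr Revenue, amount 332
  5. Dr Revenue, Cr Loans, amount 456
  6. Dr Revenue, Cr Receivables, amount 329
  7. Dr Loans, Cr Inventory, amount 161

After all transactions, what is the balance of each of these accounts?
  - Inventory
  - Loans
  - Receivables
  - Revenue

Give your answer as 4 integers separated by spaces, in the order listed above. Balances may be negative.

After txn 1 (Dr Revenue, Cr Inventory, amount 134): Inventory=-134 Revenue=134
After txn 2 (Dr Loans, Cr Revenue, amount 365): Inventory=-134 Loans=365 Revenue=-231
After txn 3 (Dr Inventory, Cr Receivables, amount 104): Inventory=-30 Loans=365 Receivables=-104 Revenue=-231
After txn 4 (Dr Inventory, Cr Revenue, amount 332): Inventory=302 Loans=365 Receivables=-104 Revenue=-563
After txn 5 (Dr Revenue, Cr Loans, amount 456): Inventory=302 Loans=-91 Receivables=-104 Revenue=-107
After txn 6 (Dr Revenue, Cr Receivables, amount 329): Inventory=302 Loans=-91 Receivables=-433 Revenue=222
After txn 7 (Dr Loans, Cr Inventory, amount 161): Inventory=141 Loans=70 Receivables=-433 Revenue=222

Answer: 141 70 -433 222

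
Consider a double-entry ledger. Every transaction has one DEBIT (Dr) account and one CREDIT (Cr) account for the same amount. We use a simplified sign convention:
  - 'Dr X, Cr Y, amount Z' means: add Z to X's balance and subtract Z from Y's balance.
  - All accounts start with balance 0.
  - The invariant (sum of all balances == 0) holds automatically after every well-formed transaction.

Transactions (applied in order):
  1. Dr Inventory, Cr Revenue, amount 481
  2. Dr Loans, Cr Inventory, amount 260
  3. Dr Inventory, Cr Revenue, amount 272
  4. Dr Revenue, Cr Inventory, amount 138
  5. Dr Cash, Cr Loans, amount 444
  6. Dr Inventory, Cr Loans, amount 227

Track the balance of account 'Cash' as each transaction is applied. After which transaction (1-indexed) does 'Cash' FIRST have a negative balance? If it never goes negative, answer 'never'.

Answer: never

Derivation:
After txn 1: Cash=0
After txn 2: Cash=0
After txn 3: Cash=0
After txn 4: Cash=0
After txn 5: Cash=444
After txn 6: Cash=444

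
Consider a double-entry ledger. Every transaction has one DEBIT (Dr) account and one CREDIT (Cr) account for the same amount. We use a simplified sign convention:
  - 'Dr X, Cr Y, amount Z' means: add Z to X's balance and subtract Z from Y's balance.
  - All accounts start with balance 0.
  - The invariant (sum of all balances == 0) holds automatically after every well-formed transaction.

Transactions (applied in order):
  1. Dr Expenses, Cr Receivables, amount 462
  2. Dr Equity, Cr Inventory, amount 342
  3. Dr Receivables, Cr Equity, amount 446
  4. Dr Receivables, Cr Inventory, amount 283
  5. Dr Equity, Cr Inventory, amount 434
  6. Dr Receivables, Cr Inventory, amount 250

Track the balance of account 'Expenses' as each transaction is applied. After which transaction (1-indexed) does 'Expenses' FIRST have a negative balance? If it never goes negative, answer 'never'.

Answer: never

Derivation:
After txn 1: Expenses=462
After txn 2: Expenses=462
After txn 3: Expenses=462
After txn 4: Expenses=462
After txn 5: Expenses=462
After txn 6: Expenses=462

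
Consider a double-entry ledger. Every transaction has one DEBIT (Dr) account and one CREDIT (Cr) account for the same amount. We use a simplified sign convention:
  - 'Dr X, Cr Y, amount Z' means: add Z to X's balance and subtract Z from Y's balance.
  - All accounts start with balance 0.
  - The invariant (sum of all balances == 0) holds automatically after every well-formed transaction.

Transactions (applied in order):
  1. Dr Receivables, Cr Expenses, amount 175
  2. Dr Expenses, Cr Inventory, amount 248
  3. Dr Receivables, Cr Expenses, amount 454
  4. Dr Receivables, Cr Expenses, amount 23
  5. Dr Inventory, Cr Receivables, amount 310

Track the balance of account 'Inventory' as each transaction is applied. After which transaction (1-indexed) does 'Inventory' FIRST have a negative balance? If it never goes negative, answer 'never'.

After txn 1: Inventory=0
After txn 2: Inventory=-248

Answer: 2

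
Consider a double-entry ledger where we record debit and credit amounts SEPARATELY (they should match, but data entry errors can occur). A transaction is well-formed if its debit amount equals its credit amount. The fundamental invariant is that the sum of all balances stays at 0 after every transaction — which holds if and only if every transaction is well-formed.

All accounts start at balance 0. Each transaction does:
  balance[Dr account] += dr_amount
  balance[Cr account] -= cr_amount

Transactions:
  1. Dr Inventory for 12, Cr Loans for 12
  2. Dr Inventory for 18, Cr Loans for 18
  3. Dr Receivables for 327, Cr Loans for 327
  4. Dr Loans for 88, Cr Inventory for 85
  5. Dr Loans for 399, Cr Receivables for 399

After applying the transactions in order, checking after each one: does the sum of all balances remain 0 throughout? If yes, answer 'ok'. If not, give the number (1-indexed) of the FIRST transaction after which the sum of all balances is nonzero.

After txn 1: dr=12 cr=12 sum_balances=0
After txn 2: dr=18 cr=18 sum_balances=0
After txn 3: dr=327 cr=327 sum_balances=0
After txn 4: dr=88 cr=85 sum_balances=3
After txn 5: dr=399 cr=399 sum_balances=3

Answer: 4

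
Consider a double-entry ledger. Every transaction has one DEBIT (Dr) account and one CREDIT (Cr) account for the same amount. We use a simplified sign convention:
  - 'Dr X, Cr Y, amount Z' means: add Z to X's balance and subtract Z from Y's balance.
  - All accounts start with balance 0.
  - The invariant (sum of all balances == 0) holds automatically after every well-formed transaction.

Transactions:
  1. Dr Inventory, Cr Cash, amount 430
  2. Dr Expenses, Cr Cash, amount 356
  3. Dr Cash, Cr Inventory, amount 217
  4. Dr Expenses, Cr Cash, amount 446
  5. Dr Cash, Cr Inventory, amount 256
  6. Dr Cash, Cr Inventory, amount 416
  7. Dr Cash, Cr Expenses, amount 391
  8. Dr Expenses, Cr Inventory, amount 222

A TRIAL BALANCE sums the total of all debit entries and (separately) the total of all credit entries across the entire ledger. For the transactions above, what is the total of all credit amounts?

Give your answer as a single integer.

Answer: 2734

Derivation:
Txn 1: credit+=430
Txn 2: credit+=356
Txn 3: credit+=217
Txn 4: credit+=446
Txn 5: credit+=256
Txn 6: credit+=416
Txn 7: credit+=391
Txn 8: credit+=222
Total credits = 2734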